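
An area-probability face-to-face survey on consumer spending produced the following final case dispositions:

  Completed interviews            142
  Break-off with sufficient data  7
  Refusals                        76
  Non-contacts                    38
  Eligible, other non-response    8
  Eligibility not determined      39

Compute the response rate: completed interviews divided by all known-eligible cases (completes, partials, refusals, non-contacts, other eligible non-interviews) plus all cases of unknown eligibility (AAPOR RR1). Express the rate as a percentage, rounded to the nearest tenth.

45.8%

Top = 142
Denom = 142 + 7 + 76 + 38 + 8 + 39 = 310
RR1 = 142 / 310 = 0.4581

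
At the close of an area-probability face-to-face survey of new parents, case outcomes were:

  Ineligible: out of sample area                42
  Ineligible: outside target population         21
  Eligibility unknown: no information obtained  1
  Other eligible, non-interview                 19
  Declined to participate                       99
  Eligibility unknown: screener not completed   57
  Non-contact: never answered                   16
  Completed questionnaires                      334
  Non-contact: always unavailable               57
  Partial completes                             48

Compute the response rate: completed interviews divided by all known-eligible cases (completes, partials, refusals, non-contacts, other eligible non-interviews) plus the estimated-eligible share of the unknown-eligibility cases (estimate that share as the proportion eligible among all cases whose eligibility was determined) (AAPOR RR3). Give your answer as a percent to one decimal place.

No answer / not reached = 16 + 57 = 73
Unknown eligibility = 57 + 1 = 58
Screened out, ineligible = 21 + 42 = 63
Top → 334
Known eligible → 334 + 48 + 99 + 73 + 19 = 573
e = 573 / (573 + 63) = 573 / 636 = 0.9009
Eligible share of unknowns → 0.9009 × 58 = 52.25
Denom → 573 + 52.25 = 625.25
RR3 = 334 / 625.25 = 0.5342

53.4%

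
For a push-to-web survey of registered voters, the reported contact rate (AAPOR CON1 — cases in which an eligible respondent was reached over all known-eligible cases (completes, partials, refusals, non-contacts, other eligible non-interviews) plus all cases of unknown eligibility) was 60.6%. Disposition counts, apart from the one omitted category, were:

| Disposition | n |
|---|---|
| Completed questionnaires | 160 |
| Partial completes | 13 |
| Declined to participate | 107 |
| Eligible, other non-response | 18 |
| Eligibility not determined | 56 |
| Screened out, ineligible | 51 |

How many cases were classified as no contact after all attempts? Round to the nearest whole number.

Numerator → 160 + 13 + 107 + 18 = 298
CON1 = 298 / D = 0.606
D = 298 / 0.606 = 491.7
Remaining denominator categories sum to 354
no contact after all attempts = 491.7 − 354 ≈ 138

138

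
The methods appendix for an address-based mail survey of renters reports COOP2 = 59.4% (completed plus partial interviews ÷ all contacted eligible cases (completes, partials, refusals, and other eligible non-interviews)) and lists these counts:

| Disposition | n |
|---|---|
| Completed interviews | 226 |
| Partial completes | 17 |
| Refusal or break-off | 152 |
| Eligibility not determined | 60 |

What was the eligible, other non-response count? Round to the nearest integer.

14

Numerator: 226 + 17 = 243
COOP2 = 243 / D = 0.594
D = 243 / 0.594 = 409.1
Remaining denominator categories sum to 395
eligible, other non-response = 409.1 − 395 ≈ 14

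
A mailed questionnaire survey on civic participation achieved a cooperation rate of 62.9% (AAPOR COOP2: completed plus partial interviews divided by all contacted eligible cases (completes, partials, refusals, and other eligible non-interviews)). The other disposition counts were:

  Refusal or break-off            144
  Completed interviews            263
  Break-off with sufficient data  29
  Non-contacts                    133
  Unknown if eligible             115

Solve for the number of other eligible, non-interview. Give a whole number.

Num → 263 + 29 = 292
COOP2 = 292 / D = 0.629
D = 292 / 0.629 = 464.2
Other denominator terms total 436
other eligible, non-interview = 464.2 − 436 ≈ 28

28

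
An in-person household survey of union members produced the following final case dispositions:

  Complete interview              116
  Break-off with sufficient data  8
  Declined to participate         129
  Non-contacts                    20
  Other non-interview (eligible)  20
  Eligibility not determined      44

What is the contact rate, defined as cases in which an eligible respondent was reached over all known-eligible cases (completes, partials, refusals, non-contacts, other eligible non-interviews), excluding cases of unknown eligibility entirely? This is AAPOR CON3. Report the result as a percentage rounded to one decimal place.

Top → 116 + 8 + 129 + 20 = 273
Denom → 116 + 8 + 129 + 20 + 20 = 293
CON3 = 273 / 293 = 0.9317

93.2%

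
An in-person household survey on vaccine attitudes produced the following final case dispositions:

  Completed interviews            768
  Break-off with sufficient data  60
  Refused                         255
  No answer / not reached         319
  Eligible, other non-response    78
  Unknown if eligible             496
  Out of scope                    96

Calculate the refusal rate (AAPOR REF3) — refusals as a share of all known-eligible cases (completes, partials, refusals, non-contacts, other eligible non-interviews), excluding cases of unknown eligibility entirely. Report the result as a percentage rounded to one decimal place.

17.2%

Num → 255
Base → 768 + 60 + 255 + 319 + 78 = 1480
REF3 = 255 / 1480 = 0.1723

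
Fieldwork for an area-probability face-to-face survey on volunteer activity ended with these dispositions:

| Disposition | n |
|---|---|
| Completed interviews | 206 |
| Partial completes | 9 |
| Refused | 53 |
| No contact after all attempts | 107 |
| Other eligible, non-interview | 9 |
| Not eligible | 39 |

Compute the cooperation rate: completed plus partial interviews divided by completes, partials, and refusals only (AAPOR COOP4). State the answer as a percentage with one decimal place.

80.2%

Numerator = 206 + 9 = 215
Denominator = 206 + 9 + 53 = 268
COOP4 = 215 / 268 = 0.8022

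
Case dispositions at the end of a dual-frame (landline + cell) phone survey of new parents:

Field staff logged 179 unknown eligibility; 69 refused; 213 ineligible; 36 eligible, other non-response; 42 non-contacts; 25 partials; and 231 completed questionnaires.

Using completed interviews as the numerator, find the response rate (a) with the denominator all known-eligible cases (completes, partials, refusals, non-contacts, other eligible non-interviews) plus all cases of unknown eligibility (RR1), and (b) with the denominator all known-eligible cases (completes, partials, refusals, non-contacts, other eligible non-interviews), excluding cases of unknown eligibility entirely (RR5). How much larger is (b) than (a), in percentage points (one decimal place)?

17.6

Top = 231
Base = 231 + 25 + 69 + 42 + 36 + 179 = 582
RR1 = 231 / 582 = 0.3969
Base = 231 + 25 + 69 + 42 + 36 = 403
RR5 = 231 / 403 = 0.5732
Difference = 57.32 − 39.69 = 17.63 percentage points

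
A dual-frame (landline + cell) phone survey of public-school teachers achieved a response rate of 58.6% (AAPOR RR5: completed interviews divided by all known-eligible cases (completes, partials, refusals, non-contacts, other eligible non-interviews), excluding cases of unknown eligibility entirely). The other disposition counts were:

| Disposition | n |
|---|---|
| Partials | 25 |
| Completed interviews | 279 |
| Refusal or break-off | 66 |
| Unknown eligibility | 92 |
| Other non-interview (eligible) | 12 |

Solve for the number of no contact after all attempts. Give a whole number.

94

RR5 = 279 / D = 0.586
D = 279 / 0.586 = 476.1
Remaining denominator categories sum to 382
no contact after all attempts = 476.1 − 382 ≈ 94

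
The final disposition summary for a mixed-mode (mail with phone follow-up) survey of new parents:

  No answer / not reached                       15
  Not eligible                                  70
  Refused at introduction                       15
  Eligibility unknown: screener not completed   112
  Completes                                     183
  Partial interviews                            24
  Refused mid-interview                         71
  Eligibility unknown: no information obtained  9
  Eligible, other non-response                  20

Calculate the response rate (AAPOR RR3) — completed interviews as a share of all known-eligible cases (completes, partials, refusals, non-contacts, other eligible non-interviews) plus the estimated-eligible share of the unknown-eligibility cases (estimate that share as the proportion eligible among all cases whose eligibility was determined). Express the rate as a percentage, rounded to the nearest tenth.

42.8%

Refusals = 15 + 71 = 86
Unknown if eligible = 112 + 9 = 121
Top = 183
Determined eligible = 183 + 24 + 86 + 15 + 20 = 328
e = 328 / (328 + 70) = 328 / 398 = 0.8241
Eligible share of unknowns = 0.8241 × 121 = 99.72
Denominator = 328 + 99.72 = 427.72
RR3 = 183 / 427.72 = 0.4278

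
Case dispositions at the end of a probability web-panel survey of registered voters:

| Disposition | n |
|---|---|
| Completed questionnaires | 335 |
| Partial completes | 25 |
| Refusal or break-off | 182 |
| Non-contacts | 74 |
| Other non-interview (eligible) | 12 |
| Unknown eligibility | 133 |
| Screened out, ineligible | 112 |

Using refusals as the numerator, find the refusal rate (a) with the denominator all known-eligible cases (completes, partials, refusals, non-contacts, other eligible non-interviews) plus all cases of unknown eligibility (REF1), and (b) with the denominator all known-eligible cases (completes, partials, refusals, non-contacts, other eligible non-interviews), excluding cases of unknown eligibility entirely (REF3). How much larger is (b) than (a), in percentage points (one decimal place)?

Top: 182
Base: 335 + 25 + 182 + 74 + 12 + 133 = 761
REF1 = 182 / 761 = 0.2392
Base: 335 + 25 + 182 + 74 + 12 = 628
REF3 = 182 / 628 = 0.2898
Difference = 28.98 − 23.92 = 5.06 percentage points

5.1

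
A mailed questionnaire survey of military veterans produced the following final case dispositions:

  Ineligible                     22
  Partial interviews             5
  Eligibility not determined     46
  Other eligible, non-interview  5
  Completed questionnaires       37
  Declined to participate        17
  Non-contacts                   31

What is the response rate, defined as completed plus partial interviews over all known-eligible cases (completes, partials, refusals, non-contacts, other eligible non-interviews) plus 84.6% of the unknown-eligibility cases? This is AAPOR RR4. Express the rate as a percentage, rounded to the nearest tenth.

Numerator: 37 + 5 = 42
Determined eligible: 37 + 5 + 17 + 31 + 5 = 95
Eligible share of unknowns: 0.8460 × 46 = 38.92
Denom: 95 + 38.92 = 133.92
RR4 = 42 / 133.92 = 0.3136

31.4%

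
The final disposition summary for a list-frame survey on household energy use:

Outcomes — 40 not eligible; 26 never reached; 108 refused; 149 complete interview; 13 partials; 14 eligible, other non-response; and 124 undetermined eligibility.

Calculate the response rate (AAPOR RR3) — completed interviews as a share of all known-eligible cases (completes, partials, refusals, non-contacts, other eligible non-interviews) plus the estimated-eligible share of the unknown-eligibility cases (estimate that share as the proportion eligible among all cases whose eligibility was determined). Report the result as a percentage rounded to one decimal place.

35.5%

Top: 149
Eligible (known): 149 + 13 + 108 + 26 + 14 = 310
e = 310 / (310 + 40) = 310 / 350 = 0.8857
Eligible share of unknowns: 0.8857 × 124 = 109.83
Denom: 310 + 109.83 = 419.83
RR3 = 149 / 419.83 = 0.3549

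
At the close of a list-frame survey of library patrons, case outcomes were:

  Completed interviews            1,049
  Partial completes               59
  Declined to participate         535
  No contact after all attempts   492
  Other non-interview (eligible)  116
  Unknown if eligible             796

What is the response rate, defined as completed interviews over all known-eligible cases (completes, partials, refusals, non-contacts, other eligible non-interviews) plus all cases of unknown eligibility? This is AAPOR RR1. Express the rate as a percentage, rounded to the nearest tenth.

34.4%

Numerator → 1049
Base → 1049 + 59 + 535 + 492 + 116 + 796 = 3047
RR1 = 1049 / 3047 = 0.3443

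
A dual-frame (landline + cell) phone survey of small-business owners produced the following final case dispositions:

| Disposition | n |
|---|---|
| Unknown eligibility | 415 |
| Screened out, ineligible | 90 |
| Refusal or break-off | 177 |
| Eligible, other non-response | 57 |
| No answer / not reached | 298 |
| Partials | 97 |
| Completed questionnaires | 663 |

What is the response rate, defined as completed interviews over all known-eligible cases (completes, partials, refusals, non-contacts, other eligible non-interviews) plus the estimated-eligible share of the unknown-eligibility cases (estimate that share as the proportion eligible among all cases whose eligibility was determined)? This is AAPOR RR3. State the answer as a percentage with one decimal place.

39.5%

Top: 663
Determined eligible: 663 + 97 + 177 + 298 + 57 = 1292
e = 1292 / (1292 + 90) = 1292 / 1382 = 0.9349
Estimated eligible among unknowns: 0.9349 × 415 = 387.98
Denom: 1292 + 387.98 = 1679.98
RR3 = 663 / 1679.98 = 0.3946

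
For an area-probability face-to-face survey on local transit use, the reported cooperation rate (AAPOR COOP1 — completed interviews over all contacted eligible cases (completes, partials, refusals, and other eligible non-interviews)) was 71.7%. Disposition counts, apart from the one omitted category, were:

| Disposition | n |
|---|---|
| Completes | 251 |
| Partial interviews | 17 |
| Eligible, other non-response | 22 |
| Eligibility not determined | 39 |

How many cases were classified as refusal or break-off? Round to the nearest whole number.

60

COOP1 = 251 / D = 0.717
D = 251 / 0.717 = 350.1
Rest of base = 290
refusal or break-off = 350.1 − 290 ≈ 60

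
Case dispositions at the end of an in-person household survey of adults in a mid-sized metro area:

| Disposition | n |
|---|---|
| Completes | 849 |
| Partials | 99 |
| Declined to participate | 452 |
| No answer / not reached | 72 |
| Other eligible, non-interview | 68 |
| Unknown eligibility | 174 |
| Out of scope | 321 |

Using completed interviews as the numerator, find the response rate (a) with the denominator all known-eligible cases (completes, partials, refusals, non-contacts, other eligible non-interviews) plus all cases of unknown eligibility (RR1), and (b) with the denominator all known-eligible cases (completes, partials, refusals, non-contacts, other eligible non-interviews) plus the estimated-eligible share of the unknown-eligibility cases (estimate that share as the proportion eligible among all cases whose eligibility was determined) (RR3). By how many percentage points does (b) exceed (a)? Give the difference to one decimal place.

0.9

Numerator = 849
Base = 849 + 99 + 452 + 72 + 68 + 174 = 1714
RR1 = 849 / 1714 = 0.4953
Known eligible = 849 + 99 + 452 + 72 + 68 = 1540
e = 1540 / (1540 + 321) = 1540 / 1861 = 0.8275
Estimated eligible among unknowns = 0.8275 × 174 = 143.99
Base = 1540 + 143.99 = 1683.99
RR3 = 849 / 1683.99 = 0.5042
Difference = 50.42 − 49.53 = 0.89 percentage points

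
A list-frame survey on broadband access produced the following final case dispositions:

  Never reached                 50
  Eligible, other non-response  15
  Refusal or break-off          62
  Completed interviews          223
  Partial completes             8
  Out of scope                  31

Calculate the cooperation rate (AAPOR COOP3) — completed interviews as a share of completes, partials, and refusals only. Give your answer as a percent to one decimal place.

76.1%

Top: 223
Base: 223 + 8 + 62 = 293
COOP3 = 223 / 293 = 0.7611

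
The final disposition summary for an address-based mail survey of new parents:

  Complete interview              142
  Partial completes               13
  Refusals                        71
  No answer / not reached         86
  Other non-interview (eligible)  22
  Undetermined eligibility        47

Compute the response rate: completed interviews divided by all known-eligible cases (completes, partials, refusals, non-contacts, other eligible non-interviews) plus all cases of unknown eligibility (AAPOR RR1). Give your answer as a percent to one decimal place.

Numerator = 142
Denominator = 142 + 13 + 71 + 86 + 22 + 47 = 381
RR1 = 142 / 381 = 0.3727

37.3%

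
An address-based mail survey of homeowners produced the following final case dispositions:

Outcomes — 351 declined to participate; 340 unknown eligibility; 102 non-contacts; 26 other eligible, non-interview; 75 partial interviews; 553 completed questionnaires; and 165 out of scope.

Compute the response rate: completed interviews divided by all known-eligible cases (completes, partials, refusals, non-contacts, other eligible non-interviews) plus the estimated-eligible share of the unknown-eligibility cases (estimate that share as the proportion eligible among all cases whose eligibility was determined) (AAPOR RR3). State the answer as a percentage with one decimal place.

39.4%

Top: 553
Determined eligible: 553 + 75 + 351 + 102 + 26 = 1107
e = 1107 / (1107 + 165) = 1107 / 1272 = 0.8703
e × U: 0.8703 × 340 = 295.90
Denom: 1107 + 295.90 = 1402.90
RR3 = 553 / 1402.90 = 0.3942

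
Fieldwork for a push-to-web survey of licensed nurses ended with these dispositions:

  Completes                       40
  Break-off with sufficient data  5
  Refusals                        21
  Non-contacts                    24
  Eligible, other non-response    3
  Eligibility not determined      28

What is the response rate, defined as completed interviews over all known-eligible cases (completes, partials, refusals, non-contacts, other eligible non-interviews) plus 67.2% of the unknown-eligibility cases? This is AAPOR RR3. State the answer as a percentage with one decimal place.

Num = 40
Eligible (known) = 40 + 5 + 21 + 24 + 3 = 93
Estimated eligible among unknowns = 0.6720 × 28 = 18.82
Base = 93 + 18.82 = 111.82
RR3 = 40 / 111.82 = 0.3577

35.8%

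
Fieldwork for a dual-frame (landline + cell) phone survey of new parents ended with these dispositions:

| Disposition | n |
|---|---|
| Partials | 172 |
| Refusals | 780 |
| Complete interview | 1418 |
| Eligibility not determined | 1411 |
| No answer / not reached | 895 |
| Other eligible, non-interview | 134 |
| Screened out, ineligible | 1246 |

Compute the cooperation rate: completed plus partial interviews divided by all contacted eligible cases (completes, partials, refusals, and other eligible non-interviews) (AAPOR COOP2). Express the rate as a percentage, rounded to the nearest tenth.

Numerator: 1418 + 172 = 1590
Base: 1418 + 172 + 780 + 134 = 2504
COOP2 = 1590 / 2504 = 0.6350

63.5%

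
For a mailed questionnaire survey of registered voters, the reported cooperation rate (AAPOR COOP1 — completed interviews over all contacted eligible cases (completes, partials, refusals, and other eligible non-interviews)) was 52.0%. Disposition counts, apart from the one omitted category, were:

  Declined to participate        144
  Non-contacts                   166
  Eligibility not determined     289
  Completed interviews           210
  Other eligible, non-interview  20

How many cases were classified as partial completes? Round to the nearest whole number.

30

COOP1 = 210 / D = 0.520
D = 210 / 0.520 = 403.8
Rest of base = 374
partial completes = 403.8 − 374 ≈ 30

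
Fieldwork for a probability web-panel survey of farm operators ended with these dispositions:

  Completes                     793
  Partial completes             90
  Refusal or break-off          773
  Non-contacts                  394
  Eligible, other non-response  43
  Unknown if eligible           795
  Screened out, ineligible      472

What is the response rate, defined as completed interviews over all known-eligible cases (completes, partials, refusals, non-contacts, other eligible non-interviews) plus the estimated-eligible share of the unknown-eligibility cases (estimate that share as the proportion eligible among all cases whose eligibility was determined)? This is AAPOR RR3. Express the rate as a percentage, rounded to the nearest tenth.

Numerator = 793
Known eligible = 793 + 90 + 773 + 394 + 43 = 2093
e = 2093 / (2093 + 472) = 2093 / 2565 = 0.8160
Estimated eligible among unknowns = 0.8160 × 795 = 648.72
Denom = 2093 + 648.72 = 2741.72
RR3 = 793 / 2741.72 = 0.2892

28.9%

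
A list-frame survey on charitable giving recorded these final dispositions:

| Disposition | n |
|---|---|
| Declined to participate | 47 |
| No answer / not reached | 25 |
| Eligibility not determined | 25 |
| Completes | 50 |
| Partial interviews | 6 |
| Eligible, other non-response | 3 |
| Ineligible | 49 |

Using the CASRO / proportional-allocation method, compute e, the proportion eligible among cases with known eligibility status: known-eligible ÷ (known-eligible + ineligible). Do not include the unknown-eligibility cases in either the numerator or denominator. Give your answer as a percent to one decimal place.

Determined eligible: 50 + 6 + 47 + 25 + 3 = 131
e = 131 / (131 + 49) = 131 / 180 = 0.7278

72.8%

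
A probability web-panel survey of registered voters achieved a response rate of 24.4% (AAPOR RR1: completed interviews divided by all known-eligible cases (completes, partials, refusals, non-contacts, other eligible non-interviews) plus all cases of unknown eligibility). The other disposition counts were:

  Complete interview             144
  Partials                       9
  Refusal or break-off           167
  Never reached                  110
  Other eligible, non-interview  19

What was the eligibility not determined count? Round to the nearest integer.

RR1 = 144 / D = 0.244
D = 144 / 0.244 = 590.2
Other denominator terms total 449
eligibility not determined = 590.2 − 449 ≈ 141

141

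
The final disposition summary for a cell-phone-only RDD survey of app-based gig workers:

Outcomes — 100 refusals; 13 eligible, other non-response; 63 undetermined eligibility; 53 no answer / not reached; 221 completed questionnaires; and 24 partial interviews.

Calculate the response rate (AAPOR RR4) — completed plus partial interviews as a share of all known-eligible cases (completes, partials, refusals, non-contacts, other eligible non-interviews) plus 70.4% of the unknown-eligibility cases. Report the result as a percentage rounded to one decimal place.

53.8%

Numerator → 221 + 24 = 245
Determined eligible → 221 + 24 + 100 + 53 + 13 = 411
Estimated eligible among unknowns → 0.7040 × 63 = 44.35
Base → 411 + 44.35 = 455.35
RR4 = 245 / 455.35 = 0.5380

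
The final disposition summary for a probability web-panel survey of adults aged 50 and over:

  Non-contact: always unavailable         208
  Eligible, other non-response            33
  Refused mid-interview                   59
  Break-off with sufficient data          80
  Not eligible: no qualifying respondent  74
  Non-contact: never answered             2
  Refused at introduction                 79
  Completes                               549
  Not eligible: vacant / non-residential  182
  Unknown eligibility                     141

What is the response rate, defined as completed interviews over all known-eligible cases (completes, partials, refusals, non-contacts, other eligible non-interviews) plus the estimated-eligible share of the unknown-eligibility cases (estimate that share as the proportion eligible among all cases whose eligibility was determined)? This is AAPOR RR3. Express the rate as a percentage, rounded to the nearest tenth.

48.9%

Declined to participate = 79 + 59 = 138
No answer / not reached = 2 + 208 = 210
Out of scope = 74 + 182 = 256
Numerator: 549
Known eligible: 549 + 80 + 138 + 210 + 33 = 1010
e = 1010 / (1010 + 256) = 1010 / 1266 = 0.7978
Estimated eligible among unknowns: 0.7978 × 141 = 112.49
Base: 1010 + 112.49 = 1122.49
RR3 = 549 / 1122.49 = 0.4891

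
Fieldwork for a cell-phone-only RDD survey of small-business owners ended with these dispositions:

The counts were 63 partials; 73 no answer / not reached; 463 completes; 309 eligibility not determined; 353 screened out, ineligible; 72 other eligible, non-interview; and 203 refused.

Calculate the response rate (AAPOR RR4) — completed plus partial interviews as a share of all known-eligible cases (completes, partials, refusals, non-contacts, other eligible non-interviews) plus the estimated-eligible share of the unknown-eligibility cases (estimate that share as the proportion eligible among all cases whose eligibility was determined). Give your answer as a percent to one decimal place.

48.1%

Num → 463 + 63 = 526
Known eligible → 463 + 63 + 203 + 73 + 72 = 874
e = 874 / (874 + 353) = 874 / 1227 = 0.7123
e × U → 0.7123 × 309 = 220.10
Denom → 874 + 220.10 = 1094.10
RR4 = 526 / 1094.10 = 0.4808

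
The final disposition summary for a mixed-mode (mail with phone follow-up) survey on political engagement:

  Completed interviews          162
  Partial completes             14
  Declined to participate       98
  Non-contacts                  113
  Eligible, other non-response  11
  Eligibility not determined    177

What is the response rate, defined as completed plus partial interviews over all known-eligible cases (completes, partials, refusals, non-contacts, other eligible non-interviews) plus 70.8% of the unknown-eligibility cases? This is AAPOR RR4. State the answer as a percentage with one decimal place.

Top = 162 + 14 = 176
Determined eligible = 162 + 14 + 98 + 113 + 11 = 398
e × U = 0.7080 × 177 = 125.32
Base = 398 + 125.32 = 523.32
RR4 = 176 / 523.32 = 0.3363

33.6%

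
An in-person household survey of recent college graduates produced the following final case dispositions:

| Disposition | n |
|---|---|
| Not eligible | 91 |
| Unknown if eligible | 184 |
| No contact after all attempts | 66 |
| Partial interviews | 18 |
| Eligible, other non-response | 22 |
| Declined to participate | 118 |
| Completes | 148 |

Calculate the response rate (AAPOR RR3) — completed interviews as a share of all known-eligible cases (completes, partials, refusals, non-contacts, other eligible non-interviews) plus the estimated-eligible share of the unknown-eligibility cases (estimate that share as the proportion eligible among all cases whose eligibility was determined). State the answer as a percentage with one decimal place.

Numerator: 148
Known eligible: 148 + 18 + 118 + 66 + 22 = 372
e = 372 / (372 + 91) = 372 / 463 = 0.8035
Eligible share of unknowns: 0.8035 × 184 = 147.84
Base: 372 + 147.84 = 519.84
RR3 = 148 / 519.84 = 0.2847

28.5%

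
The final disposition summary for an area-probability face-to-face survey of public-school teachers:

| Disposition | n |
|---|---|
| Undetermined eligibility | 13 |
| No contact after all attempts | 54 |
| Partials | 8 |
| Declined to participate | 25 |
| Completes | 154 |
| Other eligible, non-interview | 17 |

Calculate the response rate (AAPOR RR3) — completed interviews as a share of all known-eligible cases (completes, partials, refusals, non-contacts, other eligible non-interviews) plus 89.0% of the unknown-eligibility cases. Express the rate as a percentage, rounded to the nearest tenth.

Num = 154
Known eligible = 154 + 8 + 25 + 54 + 17 = 258
e × U = 0.8900 × 13 = 11.57
Denominator = 258 + 11.57 = 269.57
RR3 = 154 / 269.57 = 0.5713

57.1%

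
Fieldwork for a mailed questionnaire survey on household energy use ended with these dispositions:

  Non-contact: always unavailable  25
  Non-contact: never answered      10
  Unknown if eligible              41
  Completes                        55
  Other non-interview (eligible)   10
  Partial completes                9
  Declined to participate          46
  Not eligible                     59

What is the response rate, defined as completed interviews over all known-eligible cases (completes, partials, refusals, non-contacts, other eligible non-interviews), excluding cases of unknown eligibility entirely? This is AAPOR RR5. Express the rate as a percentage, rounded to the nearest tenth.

Never reached = 10 + 25 = 35
Top = 55
Base = 55 + 9 + 46 + 35 + 10 = 155
RR5 = 55 / 155 = 0.3548

35.5%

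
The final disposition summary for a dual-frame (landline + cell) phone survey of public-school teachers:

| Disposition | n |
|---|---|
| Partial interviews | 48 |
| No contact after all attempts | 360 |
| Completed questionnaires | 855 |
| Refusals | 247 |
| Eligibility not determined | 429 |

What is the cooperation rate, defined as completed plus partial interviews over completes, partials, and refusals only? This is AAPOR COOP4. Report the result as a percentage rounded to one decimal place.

Num: 855 + 48 = 903
Denominator: 855 + 48 + 247 = 1150
COOP4 = 903 / 1150 = 0.7852

78.5%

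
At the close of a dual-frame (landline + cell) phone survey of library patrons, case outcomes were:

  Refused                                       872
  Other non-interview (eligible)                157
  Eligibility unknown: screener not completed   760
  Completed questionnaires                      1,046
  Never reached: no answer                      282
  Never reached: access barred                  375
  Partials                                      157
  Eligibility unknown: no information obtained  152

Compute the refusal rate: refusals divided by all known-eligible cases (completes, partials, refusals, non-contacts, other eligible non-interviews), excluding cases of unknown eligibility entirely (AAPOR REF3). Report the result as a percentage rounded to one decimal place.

30.2%

Never reached = 282 + 375 = 657
Unknown eligibility = 760 + 152 = 912
Num → 872
Denom → 1046 + 157 + 872 + 657 + 157 = 2889
REF3 = 872 / 2889 = 0.3018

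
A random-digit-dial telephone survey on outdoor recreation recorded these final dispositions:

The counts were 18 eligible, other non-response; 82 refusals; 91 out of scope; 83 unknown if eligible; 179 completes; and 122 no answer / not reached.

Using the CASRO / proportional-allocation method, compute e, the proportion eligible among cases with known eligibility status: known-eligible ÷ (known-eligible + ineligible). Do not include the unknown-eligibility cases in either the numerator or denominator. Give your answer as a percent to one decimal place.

Determined eligible = 179 + 82 + 122 + 18 = 401
e = 401 / (401 + 91) = 401 / 492 = 0.8150

81.5%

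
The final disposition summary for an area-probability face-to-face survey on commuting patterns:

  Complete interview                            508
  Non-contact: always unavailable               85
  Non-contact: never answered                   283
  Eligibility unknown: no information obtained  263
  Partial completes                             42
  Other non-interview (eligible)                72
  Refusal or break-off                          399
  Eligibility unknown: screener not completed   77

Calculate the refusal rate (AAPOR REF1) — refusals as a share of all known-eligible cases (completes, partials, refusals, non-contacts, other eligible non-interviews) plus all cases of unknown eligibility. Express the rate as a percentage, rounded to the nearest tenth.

23.1%

Never reached = 283 + 85 = 368
Unknown if eligible = 77 + 263 = 340
Top = 399
Denominator = 508 + 42 + 399 + 368 + 72 + 340 = 1729
REF1 = 399 / 1729 = 0.2308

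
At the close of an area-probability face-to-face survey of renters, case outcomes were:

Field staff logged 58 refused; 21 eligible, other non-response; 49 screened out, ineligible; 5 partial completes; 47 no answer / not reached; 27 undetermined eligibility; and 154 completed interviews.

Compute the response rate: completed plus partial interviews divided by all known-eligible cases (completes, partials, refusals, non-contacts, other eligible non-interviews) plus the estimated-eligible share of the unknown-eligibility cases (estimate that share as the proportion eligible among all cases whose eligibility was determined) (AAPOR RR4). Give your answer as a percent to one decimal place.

Numerator: 154 + 5 = 159
Known eligible: 154 + 5 + 58 + 47 + 21 = 285
e = 285 / (285 + 49) = 285 / 334 = 0.8533
Eligible share of unknowns: 0.8533 × 27 = 23.04
Denominator: 285 + 23.04 = 308.04
RR4 = 159 / 308.04 = 0.5162

51.6%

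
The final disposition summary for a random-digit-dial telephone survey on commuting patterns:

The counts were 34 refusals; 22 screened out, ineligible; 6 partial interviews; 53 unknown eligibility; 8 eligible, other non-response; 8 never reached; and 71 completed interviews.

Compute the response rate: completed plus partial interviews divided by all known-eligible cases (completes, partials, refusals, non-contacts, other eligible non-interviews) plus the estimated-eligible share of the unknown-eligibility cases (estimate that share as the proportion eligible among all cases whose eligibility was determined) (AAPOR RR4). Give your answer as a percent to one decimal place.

Numerator = 71 + 6 = 77
Known eligible = 71 + 6 + 34 + 8 + 8 = 127
e = 127 / (127 + 22) = 127 / 149 = 0.8523
Eligible share of unknowns = 0.8523 × 53 = 45.17
Base = 127 + 45.17 = 172.17
RR4 = 77 / 172.17 = 0.4472

44.7%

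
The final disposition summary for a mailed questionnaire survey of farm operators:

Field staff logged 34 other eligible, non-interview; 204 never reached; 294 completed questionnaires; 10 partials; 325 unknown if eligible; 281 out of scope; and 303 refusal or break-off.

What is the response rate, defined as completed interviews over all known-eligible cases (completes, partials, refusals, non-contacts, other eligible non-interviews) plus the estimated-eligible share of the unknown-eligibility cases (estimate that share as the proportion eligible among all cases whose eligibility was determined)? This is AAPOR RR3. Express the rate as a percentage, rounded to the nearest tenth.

27.0%

Numerator → 294
Eligible (known) → 294 + 10 + 303 + 204 + 34 = 845
e = 845 / (845 + 281) = 845 / 1126 = 0.7504
e × U → 0.7504 × 325 = 243.88
Denominator → 845 + 243.88 = 1088.88
RR3 = 294 / 1088.88 = 0.2700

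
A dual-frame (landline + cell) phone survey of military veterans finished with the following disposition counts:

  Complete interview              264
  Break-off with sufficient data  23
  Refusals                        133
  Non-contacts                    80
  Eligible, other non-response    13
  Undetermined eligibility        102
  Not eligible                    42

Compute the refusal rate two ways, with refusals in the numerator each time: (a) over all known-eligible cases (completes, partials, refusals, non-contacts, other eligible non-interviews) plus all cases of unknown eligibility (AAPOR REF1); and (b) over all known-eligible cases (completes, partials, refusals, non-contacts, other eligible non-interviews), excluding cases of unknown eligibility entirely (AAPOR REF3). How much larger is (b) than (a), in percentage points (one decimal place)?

4.3

Numerator = 133
Denom = 264 + 23 + 133 + 80 + 13 + 102 = 615
REF1 = 133 / 615 = 0.2163
Denom = 264 + 23 + 133 + 80 + 13 = 513
REF3 = 133 / 513 = 0.2593
Difference = 25.93 − 21.63 = 4.30 percentage points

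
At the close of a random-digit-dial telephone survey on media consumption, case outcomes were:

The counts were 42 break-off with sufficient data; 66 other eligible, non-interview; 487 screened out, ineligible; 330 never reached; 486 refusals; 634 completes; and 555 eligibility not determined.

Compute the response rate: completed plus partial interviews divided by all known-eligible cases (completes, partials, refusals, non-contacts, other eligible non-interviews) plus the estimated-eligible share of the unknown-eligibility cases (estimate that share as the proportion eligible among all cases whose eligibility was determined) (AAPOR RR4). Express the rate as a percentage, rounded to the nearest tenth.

34.1%

Top → 634 + 42 = 676
Eligible (known) → 634 + 42 + 486 + 330 + 66 = 1558
e = 1558 / (1558 + 487) = 1558 / 2045 = 0.7619
Estimated eligible among unknowns → 0.7619 × 555 = 422.85
Denom → 1558 + 422.85 = 1980.85
RR4 = 676 / 1980.85 = 0.3413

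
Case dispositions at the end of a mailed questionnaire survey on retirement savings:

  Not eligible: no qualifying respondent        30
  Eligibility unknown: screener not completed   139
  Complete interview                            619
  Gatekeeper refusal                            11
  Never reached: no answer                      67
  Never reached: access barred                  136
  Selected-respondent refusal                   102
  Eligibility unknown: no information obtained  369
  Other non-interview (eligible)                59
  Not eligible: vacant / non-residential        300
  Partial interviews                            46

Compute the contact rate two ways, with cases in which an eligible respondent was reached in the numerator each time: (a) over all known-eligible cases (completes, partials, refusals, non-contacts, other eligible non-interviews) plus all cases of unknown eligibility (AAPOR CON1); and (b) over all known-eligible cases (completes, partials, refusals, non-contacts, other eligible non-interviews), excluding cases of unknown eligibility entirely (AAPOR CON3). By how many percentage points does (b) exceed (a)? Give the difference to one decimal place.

Refused = 11 + 102 = 113
Never reached = 67 + 136 = 203
Unknown eligibility = 139 + 369 = 508
Not eligible = 30 + 300 = 330
Top = 619 + 46 + 113 + 59 = 837
Denominator = 619 + 46 + 113 + 203 + 59 + 508 = 1548
CON1 = 837 / 1548 = 0.5407
Denominator = 619 + 46 + 113 + 203 + 59 = 1040
CON3 = 837 / 1040 = 0.8048
Difference = 80.48 − 54.07 = 26.41 percentage points

26.4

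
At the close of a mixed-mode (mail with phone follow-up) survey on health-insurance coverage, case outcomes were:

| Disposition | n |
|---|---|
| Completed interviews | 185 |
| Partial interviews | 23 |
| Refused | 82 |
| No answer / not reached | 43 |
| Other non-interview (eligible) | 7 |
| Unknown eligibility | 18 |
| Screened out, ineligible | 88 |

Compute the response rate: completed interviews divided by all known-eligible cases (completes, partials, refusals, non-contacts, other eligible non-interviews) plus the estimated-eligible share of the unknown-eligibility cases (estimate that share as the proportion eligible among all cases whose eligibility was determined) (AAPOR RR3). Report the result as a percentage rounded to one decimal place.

Numerator = 185
Eligible (known) = 185 + 23 + 82 + 43 + 7 = 340
e = 340 / (340 + 88) = 340 / 428 = 0.7944
e × U = 0.7944 × 18 = 14.30
Base = 340 + 14.30 = 354.30
RR3 = 185 / 354.30 = 0.5222

52.2%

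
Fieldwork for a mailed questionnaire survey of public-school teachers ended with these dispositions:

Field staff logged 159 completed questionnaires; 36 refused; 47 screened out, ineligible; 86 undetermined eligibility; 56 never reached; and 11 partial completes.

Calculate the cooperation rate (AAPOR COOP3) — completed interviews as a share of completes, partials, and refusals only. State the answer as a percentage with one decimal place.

Num → 159
Base → 159 + 11 + 36 = 206
COOP3 = 159 / 206 = 0.7718

77.2%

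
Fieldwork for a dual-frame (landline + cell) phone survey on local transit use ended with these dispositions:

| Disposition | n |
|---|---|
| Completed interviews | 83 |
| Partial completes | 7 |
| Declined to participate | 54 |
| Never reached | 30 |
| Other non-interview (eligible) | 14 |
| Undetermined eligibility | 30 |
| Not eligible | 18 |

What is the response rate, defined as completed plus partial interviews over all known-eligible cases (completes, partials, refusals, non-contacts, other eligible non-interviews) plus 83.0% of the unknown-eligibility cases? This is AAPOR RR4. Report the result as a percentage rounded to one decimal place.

42.3%

Top: 83 + 7 = 90
Eligible (known): 83 + 7 + 54 + 30 + 14 = 188
Estimated eligible among unknowns: 0.8300 × 30 = 24.90
Base: 188 + 24.90 = 212.90
RR4 = 90 / 212.90 = 0.4227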